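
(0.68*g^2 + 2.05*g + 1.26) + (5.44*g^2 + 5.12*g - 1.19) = 6.12*g^2 + 7.17*g + 0.0700000000000001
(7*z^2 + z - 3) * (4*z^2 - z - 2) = 28*z^4 - 3*z^3 - 27*z^2 + z + 6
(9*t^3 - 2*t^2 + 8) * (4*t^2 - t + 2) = 36*t^5 - 17*t^4 + 20*t^3 + 28*t^2 - 8*t + 16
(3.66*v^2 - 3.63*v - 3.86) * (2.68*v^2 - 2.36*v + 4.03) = 9.8088*v^4 - 18.366*v^3 + 12.9718*v^2 - 5.5193*v - 15.5558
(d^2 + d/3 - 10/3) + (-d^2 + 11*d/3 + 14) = 4*d + 32/3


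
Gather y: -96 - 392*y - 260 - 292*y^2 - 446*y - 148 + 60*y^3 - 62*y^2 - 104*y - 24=60*y^3 - 354*y^2 - 942*y - 528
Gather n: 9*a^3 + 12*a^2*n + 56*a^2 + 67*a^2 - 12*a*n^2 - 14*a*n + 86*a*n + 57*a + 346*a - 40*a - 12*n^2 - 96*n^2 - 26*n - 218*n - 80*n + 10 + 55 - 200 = 9*a^3 + 123*a^2 + 363*a + n^2*(-12*a - 108) + n*(12*a^2 + 72*a - 324) - 135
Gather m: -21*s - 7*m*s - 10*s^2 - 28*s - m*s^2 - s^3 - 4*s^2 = m*(-s^2 - 7*s) - s^3 - 14*s^2 - 49*s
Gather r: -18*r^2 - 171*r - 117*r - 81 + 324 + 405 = -18*r^2 - 288*r + 648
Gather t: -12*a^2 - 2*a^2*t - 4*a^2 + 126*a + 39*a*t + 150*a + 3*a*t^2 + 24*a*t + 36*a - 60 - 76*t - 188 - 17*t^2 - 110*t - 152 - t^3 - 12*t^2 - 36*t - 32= -16*a^2 + 312*a - t^3 + t^2*(3*a - 29) + t*(-2*a^2 + 63*a - 222) - 432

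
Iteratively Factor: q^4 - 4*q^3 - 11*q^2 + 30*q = (q - 2)*(q^3 - 2*q^2 - 15*q) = q*(q - 2)*(q^2 - 2*q - 15) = q*(q - 2)*(q + 3)*(q - 5)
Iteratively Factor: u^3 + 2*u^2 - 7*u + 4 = (u - 1)*(u^2 + 3*u - 4) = (u - 1)^2*(u + 4)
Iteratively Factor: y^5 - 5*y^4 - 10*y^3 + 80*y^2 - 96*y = (y - 4)*(y^4 - y^3 - 14*y^2 + 24*y) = y*(y - 4)*(y^3 - y^2 - 14*y + 24) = y*(y - 4)*(y + 4)*(y^2 - 5*y + 6) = y*(y - 4)*(y - 2)*(y + 4)*(y - 3)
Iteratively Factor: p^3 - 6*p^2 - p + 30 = (p + 2)*(p^2 - 8*p + 15) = (p - 3)*(p + 2)*(p - 5)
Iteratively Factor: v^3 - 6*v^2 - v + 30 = (v - 5)*(v^2 - v - 6) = (v - 5)*(v + 2)*(v - 3)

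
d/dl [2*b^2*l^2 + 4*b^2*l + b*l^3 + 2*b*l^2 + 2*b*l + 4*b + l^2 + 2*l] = 4*b^2*l + 4*b^2 + 3*b*l^2 + 4*b*l + 2*b + 2*l + 2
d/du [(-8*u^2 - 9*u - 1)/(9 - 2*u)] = (16*u^2 - 144*u - 83)/(4*u^2 - 36*u + 81)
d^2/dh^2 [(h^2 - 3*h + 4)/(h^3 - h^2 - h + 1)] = 2*(h^4 - 7*h^3 + 21*h^2 + 3*h + 6)/(h^7 - h^6 - 3*h^5 + 3*h^4 + 3*h^3 - 3*h^2 - h + 1)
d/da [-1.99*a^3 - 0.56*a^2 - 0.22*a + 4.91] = -5.97*a^2 - 1.12*a - 0.22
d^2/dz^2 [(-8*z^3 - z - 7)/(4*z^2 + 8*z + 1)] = 8*(-124*z^3 - 132*z^2 - 171*z - 103)/(64*z^6 + 384*z^5 + 816*z^4 + 704*z^3 + 204*z^2 + 24*z + 1)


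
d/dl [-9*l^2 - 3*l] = -18*l - 3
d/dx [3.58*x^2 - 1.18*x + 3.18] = 7.16*x - 1.18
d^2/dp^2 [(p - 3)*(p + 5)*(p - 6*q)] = 6*p - 12*q + 4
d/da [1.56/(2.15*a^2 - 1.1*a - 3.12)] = (1.716 - 6.708*a)/(-2.15*a^2 + 1.1*a + 3.12)^2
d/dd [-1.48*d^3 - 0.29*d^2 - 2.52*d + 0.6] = -4.44*d^2 - 0.58*d - 2.52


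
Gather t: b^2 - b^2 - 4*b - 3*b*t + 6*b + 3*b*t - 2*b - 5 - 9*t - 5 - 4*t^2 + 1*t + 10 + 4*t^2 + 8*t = 0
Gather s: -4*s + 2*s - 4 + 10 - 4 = 2 - 2*s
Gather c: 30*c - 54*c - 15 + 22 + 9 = 16 - 24*c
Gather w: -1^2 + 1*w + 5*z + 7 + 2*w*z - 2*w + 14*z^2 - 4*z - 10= w*(2*z - 1) + 14*z^2 + z - 4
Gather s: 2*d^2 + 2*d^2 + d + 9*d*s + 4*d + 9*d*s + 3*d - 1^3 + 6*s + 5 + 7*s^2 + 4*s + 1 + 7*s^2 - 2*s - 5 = 4*d^2 + 8*d + 14*s^2 + s*(18*d + 8)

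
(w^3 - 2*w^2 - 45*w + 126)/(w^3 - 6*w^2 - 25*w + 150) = (w^2 + 4*w - 21)/(w^2 - 25)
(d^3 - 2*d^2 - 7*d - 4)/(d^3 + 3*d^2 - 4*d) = (d^3 - 2*d^2 - 7*d - 4)/(d*(d^2 + 3*d - 4))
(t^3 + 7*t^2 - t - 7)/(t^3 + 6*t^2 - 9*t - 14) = (t - 1)/(t - 2)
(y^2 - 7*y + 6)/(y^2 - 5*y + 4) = (y - 6)/(y - 4)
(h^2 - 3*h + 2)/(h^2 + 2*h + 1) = (h^2 - 3*h + 2)/(h^2 + 2*h + 1)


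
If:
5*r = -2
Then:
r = -2/5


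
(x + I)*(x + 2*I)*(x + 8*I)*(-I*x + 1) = -I*x^4 + 12*x^3 + 37*I*x^2 - 42*x - 16*I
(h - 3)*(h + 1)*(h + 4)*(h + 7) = h^4 + 9*h^3 + 3*h^2 - 89*h - 84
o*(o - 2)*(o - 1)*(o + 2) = o^4 - o^3 - 4*o^2 + 4*o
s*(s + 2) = s^2 + 2*s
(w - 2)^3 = w^3 - 6*w^2 + 12*w - 8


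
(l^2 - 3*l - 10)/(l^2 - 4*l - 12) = (l - 5)/(l - 6)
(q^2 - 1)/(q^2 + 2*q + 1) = (q - 1)/(q + 1)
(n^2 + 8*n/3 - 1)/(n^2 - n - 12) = (n - 1/3)/(n - 4)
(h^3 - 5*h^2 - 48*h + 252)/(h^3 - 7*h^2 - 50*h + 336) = (h - 6)/(h - 8)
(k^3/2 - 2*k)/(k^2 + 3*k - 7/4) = 2*k*(k^2 - 4)/(4*k^2 + 12*k - 7)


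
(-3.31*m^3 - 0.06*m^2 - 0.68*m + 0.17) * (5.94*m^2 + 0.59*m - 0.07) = -19.6614*m^5 - 2.3093*m^4 - 3.8429*m^3 + 0.6128*m^2 + 0.1479*m - 0.0119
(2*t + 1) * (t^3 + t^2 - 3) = 2*t^4 + 3*t^3 + t^2 - 6*t - 3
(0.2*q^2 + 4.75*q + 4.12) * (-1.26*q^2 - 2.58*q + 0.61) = -0.252*q^4 - 6.501*q^3 - 17.3242*q^2 - 7.7321*q + 2.5132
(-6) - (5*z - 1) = -5*z - 5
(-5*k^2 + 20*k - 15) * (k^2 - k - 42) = -5*k^4 + 25*k^3 + 175*k^2 - 825*k + 630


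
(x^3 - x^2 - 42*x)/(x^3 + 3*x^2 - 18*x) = (x - 7)/(x - 3)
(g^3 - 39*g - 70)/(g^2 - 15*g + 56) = (g^2 + 7*g + 10)/(g - 8)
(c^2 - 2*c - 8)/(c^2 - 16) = (c + 2)/(c + 4)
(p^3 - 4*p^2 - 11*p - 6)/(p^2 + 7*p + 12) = (p^3 - 4*p^2 - 11*p - 6)/(p^2 + 7*p + 12)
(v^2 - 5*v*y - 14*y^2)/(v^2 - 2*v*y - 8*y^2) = (-v + 7*y)/(-v + 4*y)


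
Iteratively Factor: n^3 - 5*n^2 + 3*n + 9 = (n - 3)*(n^2 - 2*n - 3) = (n - 3)*(n + 1)*(n - 3)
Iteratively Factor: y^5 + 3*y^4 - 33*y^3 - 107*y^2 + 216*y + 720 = (y - 3)*(y^4 + 6*y^3 - 15*y^2 - 152*y - 240) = (y - 5)*(y - 3)*(y^3 + 11*y^2 + 40*y + 48) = (y - 5)*(y - 3)*(y + 3)*(y^2 + 8*y + 16) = (y - 5)*(y - 3)*(y + 3)*(y + 4)*(y + 4)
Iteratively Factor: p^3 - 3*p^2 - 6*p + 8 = (p - 1)*(p^2 - 2*p - 8) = (p - 1)*(p + 2)*(p - 4)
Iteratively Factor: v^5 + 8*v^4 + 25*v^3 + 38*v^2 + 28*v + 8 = (v + 2)*(v^4 + 6*v^3 + 13*v^2 + 12*v + 4) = (v + 2)^2*(v^3 + 4*v^2 + 5*v + 2) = (v + 1)*(v + 2)^2*(v^2 + 3*v + 2) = (v + 1)^2*(v + 2)^2*(v + 2)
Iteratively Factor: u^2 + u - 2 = (u - 1)*(u + 2)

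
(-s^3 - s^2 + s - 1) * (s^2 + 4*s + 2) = -s^5 - 5*s^4 - 5*s^3 + s^2 - 2*s - 2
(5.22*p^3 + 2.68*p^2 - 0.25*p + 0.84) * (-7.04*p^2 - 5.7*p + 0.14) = -36.7488*p^5 - 48.6212*p^4 - 12.7852*p^3 - 4.1134*p^2 - 4.823*p + 0.1176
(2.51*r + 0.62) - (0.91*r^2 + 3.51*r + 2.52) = -0.91*r^2 - 1.0*r - 1.9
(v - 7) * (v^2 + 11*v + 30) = v^3 + 4*v^2 - 47*v - 210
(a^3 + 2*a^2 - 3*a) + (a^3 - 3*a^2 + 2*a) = 2*a^3 - a^2 - a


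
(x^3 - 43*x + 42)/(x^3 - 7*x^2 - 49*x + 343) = (x^2 - 7*x + 6)/(x^2 - 14*x + 49)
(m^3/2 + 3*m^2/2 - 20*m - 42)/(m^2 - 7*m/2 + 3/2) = (m^3 + 3*m^2 - 40*m - 84)/(2*m^2 - 7*m + 3)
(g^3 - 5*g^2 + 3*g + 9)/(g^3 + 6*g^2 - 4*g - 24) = (g^3 - 5*g^2 + 3*g + 9)/(g^3 + 6*g^2 - 4*g - 24)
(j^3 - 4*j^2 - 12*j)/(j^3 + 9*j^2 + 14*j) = (j - 6)/(j + 7)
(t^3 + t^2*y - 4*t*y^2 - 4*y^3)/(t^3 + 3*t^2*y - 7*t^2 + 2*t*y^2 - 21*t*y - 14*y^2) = (t - 2*y)/(t - 7)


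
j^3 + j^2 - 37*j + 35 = (j - 5)*(j - 1)*(j + 7)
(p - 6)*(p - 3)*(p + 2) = p^3 - 7*p^2 + 36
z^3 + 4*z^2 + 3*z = z*(z + 1)*(z + 3)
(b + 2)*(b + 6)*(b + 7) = b^3 + 15*b^2 + 68*b + 84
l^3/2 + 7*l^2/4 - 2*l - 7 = (l/2 + 1)*(l - 2)*(l + 7/2)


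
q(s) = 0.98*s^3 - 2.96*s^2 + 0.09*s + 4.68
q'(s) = 2.94*s^2 - 5.92*s + 0.09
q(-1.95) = -14.02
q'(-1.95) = 22.81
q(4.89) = 48.93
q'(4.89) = 41.44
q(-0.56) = 3.53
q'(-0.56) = 4.33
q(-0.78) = 2.34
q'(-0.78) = 6.50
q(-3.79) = -91.53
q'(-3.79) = 64.76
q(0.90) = 3.08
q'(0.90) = -2.86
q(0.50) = 4.11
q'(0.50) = -2.14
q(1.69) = 1.11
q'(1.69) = -1.52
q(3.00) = 4.77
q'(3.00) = 8.79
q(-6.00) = -314.10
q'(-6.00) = 141.45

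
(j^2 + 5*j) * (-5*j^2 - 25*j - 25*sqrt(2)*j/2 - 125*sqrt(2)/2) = -5*j^4 - 50*j^3 - 25*sqrt(2)*j^3/2 - 125*sqrt(2)*j^2 - 125*j^2 - 625*sqrt(2)*j/2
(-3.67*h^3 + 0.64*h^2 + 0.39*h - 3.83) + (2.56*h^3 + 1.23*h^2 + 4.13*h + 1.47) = -1.11*h^3 + 1.87*h^2 + 4.52*h - 2.36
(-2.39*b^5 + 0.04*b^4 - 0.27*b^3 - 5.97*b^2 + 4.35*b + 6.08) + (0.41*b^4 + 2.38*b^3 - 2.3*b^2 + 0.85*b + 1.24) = -2.39*b^5 + 0.45*b^4 + 2.11*b^3 - 8.27*b^2 + 5.2*b + 7.32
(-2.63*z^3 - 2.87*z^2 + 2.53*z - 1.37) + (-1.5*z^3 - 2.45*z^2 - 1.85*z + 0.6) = -4.13*z^3 - 5.32*z^2 + 0.68*z - 0.77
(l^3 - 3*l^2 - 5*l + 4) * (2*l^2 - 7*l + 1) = 2*l^5 - 13*l^4 + 12*l^3 + 40*l^2 - 33*l + 4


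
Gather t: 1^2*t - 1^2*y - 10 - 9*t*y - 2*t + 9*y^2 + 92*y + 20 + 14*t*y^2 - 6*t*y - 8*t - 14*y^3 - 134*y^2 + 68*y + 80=t*(14*y^2 - 15*y - 9) - 14*y^3 - 125*y^2 + 159*y + 90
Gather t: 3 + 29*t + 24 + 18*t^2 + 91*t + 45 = 18*t^2 + 120*t + 72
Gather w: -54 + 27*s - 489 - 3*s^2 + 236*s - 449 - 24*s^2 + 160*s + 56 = -27*s^2 + 423*s - 936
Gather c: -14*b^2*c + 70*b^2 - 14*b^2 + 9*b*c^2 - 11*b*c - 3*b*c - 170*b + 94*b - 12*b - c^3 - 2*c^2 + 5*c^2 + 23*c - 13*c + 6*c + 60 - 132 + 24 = 56*b^2 - 88*b - c^3 + c^2*(9*b + 3) + c*(-14*b^2 - 14*b + 16) - 48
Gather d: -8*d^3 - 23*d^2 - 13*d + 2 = -8*d^3 - 23*d^2 - 13*d + 2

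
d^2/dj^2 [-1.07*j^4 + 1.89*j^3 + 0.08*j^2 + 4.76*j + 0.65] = -12.84*j^2 + 11.34*j + 0.16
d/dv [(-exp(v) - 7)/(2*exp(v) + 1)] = 13*exp(v)/(2*exp(v) + 1)^2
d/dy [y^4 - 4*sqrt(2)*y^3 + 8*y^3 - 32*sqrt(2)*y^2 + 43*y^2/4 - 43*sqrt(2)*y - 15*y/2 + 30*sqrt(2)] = 4*y^3 - 12*sqrt(2)*y^2 + 24*y^2 - 64*sqrt(2)*y + 43*y/2 - 43*sqrt(2) - 15/2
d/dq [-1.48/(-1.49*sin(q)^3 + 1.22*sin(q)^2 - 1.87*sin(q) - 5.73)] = (-6.6156*sin(q)^2 + 3.6112*sin(q) - 2.7676)*cos(q)/(1.49*sin(q)^3 - 1.22*sin(q)^2 + 1.87*sin(q) + 5.73)^2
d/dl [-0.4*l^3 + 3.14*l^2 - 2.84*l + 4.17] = -1.2*l^2 + 6.28*l - 2.84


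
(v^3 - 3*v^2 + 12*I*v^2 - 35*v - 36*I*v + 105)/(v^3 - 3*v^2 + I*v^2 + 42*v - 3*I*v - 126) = (v + 5*I)/(v - 6*I)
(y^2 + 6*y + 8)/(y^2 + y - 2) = (y + 4)/(y - 1)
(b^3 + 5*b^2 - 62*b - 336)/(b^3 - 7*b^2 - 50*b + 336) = (b + 6)/(b - 6)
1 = 1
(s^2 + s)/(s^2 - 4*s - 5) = s/(s - 5)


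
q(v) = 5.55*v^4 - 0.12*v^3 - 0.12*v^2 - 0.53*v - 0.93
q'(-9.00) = -16211.33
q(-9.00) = 36495.15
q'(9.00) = 16151.95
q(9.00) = 36310.65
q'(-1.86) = -144.18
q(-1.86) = 66.84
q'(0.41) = 0.84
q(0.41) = -1.02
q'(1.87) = 142.93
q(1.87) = 64.74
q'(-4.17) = -1615.55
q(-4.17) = 1686.07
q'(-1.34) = -54.27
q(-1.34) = 17.75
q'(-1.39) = -60.51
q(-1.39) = 20.62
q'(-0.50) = -3.28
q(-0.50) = -0.33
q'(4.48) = 1987.29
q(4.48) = 2219.15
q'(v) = 22.2*v^3 - 0.36*v^2 - 0.24*v - 0.53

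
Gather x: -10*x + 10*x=0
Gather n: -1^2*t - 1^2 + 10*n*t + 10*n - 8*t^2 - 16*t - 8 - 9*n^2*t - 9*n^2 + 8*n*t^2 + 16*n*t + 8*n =n^2*(-9*t - 9) + n*(8*t^2 + 26*t + 18) - 8*t^2 - 17*t - 9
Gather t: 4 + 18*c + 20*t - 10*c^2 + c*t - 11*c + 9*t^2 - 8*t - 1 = -10*c^2 + 7*c + 9*t^2 + t*(c + 12) + 3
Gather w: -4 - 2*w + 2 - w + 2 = -3*w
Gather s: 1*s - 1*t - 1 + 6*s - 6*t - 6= 7*s - 7*t - 7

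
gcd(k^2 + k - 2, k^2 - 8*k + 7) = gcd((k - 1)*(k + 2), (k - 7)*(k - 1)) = k - 1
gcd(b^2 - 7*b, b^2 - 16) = 1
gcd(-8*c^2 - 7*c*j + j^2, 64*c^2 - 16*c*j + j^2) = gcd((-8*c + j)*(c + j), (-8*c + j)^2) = 8*c - j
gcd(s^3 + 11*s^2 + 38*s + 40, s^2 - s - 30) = s + 5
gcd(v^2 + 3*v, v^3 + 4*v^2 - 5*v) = v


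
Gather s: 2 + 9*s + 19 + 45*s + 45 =54*s + 66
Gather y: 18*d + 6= 18*d + 6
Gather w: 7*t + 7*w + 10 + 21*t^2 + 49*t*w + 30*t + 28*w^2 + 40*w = 21*t^2 + 37*t + 28*w^2 + w*(49*t + 47) + 10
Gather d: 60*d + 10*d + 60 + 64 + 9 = 70*d + 133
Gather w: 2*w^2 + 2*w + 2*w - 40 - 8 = 2*w^2 + 4*w - 48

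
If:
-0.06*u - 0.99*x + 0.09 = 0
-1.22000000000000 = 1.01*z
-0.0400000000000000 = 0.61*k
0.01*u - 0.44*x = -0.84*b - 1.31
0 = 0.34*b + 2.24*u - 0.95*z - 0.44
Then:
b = -1.51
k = -0.07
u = -0.09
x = 0.10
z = -1.21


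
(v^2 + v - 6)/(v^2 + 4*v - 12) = (v + 3)/(v + 6)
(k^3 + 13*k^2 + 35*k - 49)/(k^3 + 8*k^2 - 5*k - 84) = (k^2 + 6*k - 7)/(k^2 + k - 12)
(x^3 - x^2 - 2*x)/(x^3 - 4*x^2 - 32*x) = (-x^2 + x + 2)/(-x^2 + 4*x + 32)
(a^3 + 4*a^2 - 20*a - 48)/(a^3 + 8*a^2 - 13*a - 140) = (a^2 + 8*a + 12)/(a^2 + 12*a + 35)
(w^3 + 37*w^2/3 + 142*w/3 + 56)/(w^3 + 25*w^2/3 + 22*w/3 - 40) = (3*w + 7)/(3*w - 5)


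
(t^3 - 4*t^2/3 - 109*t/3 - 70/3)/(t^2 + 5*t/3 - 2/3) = (3*t^3 - 4*t^2 - 109*t - 70)/(3*t^2 + 5*t - 2)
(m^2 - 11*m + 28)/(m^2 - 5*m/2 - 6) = 2*(m - 7)/(2*m + 3)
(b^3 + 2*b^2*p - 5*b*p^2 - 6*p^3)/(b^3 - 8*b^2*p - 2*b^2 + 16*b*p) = (b^3 + 2*b^2*p - 5*b*p^2 - 6*p^3)/(b*(b^2 - 8*b*p - 2*b + 16*p))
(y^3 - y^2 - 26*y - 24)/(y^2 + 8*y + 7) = (y^2 - 2*y - 24)/(y + 7)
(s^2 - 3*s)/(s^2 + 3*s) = (s - 3)/(s + 3)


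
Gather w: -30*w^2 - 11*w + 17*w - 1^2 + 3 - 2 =-30*w^2 + 6*w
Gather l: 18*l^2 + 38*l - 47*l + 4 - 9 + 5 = 18*l^2 - 9*l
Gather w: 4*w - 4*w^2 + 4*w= -4*w^2 + 8*w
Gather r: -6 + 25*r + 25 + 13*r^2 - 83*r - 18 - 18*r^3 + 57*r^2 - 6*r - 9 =-18*r^3 + 70*r^2 - 64*r - 8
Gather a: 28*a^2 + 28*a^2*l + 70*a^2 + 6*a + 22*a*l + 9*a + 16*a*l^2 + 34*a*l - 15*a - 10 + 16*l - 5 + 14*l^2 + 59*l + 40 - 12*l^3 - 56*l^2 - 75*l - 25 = a^2*(28*l + 98) + a*(16*l^2 + 56*l) - 12*l^3 - 42*l^2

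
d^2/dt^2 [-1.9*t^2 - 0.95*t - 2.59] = -3.80000000000000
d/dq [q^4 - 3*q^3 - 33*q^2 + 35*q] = 4*q^3 - 9*q^2 - 66*q + 35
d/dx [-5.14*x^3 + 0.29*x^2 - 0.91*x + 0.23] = -15.42*x^2 + 0.58*x - 0.91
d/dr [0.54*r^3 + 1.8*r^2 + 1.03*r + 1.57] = 1.62*r^2 + 3.6*r + 1.03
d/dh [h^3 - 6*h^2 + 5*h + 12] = 3*h^2 - 12*h + 5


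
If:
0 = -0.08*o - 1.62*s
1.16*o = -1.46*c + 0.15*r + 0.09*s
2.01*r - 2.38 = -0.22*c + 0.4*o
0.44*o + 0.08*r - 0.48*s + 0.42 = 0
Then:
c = 0.93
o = -1.06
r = 0.87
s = 0.05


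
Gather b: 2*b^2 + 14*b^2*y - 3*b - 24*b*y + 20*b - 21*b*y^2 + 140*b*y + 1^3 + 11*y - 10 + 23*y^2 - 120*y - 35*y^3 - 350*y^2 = b^2*(14*y + 2) + b*(-21*y^2 + 116*y + 17) - 35*y^3 - 327*y^2 - 109*y - 9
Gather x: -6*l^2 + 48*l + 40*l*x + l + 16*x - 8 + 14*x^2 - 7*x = -6*l^2 + 49*l + 14*x^2 + x*(40*l + 9) - 8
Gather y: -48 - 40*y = -40*y - 48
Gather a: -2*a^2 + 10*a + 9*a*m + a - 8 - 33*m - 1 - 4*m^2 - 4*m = -2*a^2 + a*(9*m + 11) - 4*m^2 - 37*m - 9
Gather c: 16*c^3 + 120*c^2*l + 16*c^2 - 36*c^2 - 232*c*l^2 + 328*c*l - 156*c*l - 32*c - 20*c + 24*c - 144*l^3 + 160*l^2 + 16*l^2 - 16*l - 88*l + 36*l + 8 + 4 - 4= 16*c^3 + c^2*(120*l - 20) + c*(-232*l^2 + 172*l - 28) - 144*l^3 + 176*l^2 - 68*l + 8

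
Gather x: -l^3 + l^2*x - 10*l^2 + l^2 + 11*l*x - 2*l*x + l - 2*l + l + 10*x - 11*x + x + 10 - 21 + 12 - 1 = -l^3 - 9*l^2 + x*(l^2 + 9*l)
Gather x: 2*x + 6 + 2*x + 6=4*x + 12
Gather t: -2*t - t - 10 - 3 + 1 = -3*t - 12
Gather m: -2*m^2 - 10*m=-2*m^2 - 10*m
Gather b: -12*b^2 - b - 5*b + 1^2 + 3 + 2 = -12*b^2 - 6*b + 6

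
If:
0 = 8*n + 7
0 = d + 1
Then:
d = -1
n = -7/8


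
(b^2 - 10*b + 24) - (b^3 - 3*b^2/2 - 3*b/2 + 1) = -b^3 + 5*b^2/2 - 17*b/2 + 23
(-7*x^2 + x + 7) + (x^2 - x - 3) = 4 - 6*x^2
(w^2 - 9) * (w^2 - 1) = w^4 - 10*w^2 + 9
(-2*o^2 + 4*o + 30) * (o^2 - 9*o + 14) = -2*o^4 + 22*o^3 - 34*o^2 - 214*o + 420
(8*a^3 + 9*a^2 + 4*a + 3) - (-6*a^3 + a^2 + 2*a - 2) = 14*a^3 + 8*a^2 + 2*a + 5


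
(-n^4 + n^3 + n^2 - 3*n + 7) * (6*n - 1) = -6*n^5 + 7*n^4 + 5*n^3 - 19*n^2 + 45*n - 7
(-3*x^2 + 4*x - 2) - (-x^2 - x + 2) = -2*x^2 + 5*x - 4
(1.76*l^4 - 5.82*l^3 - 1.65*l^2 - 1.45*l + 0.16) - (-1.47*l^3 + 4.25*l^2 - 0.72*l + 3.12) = 1.76*l^4 - 4.35*l^3 - 5.9*l^2 - 0.73*l - 2.96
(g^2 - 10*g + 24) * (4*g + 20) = 4*g^3 - 20*g^2 - 104*g + 480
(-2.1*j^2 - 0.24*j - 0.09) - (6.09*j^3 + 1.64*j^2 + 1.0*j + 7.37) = -6.09*j^3 - 3.74*j^2 - 1.24*j - 7.46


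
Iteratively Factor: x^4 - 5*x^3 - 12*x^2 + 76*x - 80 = (x + 4)*(x^3 - 9*x^2 + 24*x - 20) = (x - 2)*(x + 4)*(x^2 - 7*x + 10) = (x - 2)^2*(x + 4)*(x - 5)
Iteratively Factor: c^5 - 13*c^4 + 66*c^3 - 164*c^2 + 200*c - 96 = (c - 2)*(c^4 - 11*c^3 + 44*c^2 - 76*c + 48) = (c - 4)*(c - 2)*(c^3 - 7*c^2 + 16*c - 12) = (c - 4)*(c - 3)*(c - 2)*(c^2 - 4*c + 4) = (c - 4)*(c - 3)*(c - 2)^2*(c - 2)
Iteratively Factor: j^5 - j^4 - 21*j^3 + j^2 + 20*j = (j - 5)*(j^4 + 4*j^3 - j^2 - 4*j) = (j - 5)*(j + 4)*(j^3 - j) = (j - 5)*(j - 1)*(j + 4)*(j^2 + j) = j*(j - 5)*(j - 1)*(j + 4)*(j + 1)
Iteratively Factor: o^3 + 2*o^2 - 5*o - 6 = (o - 2)*(o^2 + 4*o + 3) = (o - 2)*(o + 3)*(o + 1)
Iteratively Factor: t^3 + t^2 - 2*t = (t)*(t^2 + t - 2) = t*(t + 2)*(t - 1)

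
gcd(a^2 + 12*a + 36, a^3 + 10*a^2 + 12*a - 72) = a^2 + 12*a + 36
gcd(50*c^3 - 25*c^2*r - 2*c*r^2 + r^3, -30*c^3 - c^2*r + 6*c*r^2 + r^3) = -10*c^2 + 3*c*r + r^2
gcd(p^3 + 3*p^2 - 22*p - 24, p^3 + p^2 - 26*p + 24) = p^2 + 2*p - 24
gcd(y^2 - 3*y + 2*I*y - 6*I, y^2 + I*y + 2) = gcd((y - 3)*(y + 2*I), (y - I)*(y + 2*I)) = y + 2*I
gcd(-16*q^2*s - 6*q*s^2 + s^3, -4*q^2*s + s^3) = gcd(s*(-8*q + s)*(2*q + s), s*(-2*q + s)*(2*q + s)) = 2*q*s + s^2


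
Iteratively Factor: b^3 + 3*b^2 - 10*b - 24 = (b + 4)*(b^2 - b - 6) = (b + 2)*(b + 4)*(b - 3)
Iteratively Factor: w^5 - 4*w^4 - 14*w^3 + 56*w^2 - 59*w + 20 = (w + 4)*(w^4 - 8*w^3 + 18*w^2 - 16*w + 5) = (w - 1)*(w + 4)*(w^3 - 7*w^2 + 11*w - 5) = (w - 1)^2*(w + 4)*(w^2 - 6*w + 5) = (w - 1)^3*(w + 4)*(w - 5)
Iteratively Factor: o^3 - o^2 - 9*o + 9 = (o - 3)*(o^2 + 2*o - 3) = (o - 3)*(o + 3)*(o - 1)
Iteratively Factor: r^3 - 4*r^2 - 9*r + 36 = (r - 4)*(r^2 - 9) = (r - 4)*(r + 3)*(r - 3)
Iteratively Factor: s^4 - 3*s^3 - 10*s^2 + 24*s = (s)*(s^3 - 3*s^2 - 10*s + 24) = s*(s - 2)*(s^2 - s - 12) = s*(s - 2)*(s + 3)*(s - 4)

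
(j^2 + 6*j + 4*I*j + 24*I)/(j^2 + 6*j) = (j + 4*I)/j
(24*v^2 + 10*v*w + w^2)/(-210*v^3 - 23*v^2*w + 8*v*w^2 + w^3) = (-4*v - w)/(35*v^2 - 2*v*w - w^2)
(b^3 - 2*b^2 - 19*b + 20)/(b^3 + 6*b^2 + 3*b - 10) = (b^2 - b - 20)/(b^2 + 7*b + 10)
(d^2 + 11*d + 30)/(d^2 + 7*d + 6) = (d + 5)/(d + 1)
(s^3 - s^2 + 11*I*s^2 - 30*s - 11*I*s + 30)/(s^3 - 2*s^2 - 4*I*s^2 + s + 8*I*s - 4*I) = (s^2 + 11*I*s - 30)/(s^2 - s*(1 + 4*I) + 4*I)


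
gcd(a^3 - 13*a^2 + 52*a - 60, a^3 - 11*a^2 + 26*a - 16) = a - 2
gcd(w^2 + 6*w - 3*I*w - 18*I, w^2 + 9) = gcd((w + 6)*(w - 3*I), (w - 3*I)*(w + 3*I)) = w - 3*I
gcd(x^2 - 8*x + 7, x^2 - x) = x - 1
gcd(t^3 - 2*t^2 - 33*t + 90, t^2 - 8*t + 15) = t^2 - 8*t + 15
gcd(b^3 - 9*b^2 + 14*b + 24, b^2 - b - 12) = b - 4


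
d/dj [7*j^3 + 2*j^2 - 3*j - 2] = 21*j^2 + 4*j - 3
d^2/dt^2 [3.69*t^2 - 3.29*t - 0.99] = 7.38000000000000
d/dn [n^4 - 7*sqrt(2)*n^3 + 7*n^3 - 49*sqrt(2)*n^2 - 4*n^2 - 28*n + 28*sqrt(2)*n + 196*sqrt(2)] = 4*n^3 - 21*sqrt(2)*n^2 + 21*n^2 - 98*sqrt(2)*n - 8*n - 28 + 28*sqrt(2)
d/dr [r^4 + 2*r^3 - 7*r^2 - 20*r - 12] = 4*r^3 + 6*r^2 - 14*r - 20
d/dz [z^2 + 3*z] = 2*z + 3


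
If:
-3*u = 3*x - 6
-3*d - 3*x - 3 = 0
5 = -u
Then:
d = -8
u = -5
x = 7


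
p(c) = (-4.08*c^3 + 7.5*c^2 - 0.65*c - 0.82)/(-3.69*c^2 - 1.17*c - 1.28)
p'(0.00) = -0.08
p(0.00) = 0.64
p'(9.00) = 1.10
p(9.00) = 7.64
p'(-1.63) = 1.40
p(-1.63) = -4.12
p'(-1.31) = 1.72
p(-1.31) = -3.63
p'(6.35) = 1.09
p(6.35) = 4.74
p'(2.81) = 0.98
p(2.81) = 1.01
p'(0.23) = -1.82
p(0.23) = 0.36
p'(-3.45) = 1.11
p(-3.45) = -6.27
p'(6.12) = 1.08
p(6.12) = 4.49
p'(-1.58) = 1.43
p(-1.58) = -4.05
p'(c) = (7.38*c + 1.17)*(-4.08*c^3 + 7.5*c^2 - 0.65*c - 0.82)/(-3.69*c^2 - 1.17*c - 1.28)^2 + (-12.24*c^2 + 15.0*c - 0.65)/(-3.69*c^2 - 1.17*c - 1.28)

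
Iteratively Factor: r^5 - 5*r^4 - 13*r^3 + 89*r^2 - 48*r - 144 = (r - 4)*(r^4 - r^3 - 17*r^2 + 21*r + 36) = (r - 4)*(r + 1)*(r^3 - 2*r^2 - 15*r + 36) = (r - 4)*(r + 1)*(r + 4)*(r^2 - 6*r + 9) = (r - 4)*(r - 3)*(r + 1)*(r + 4)*(r - 3)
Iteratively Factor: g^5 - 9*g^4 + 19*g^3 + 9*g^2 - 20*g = (g - 4)*(g^4 - 5*g^3 - g^2 + 5*g) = g*(g - 4)*(g^3 - 5*g^2 - g + 5) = g*(g - 4)*(g + 1)*(g^2 - 6*g + 5) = g*(g - 5)*(g - 4)*(g + 1)*(g - 1)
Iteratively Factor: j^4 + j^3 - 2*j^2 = (j + 2)*(j^3 - j^2) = j*(j + 2)*(j^2 - j) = j^2*(j + 2)*(j - 1)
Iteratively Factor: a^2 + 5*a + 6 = (a + 2)*(a + 3)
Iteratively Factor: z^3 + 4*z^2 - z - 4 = (z + 4)*(z^2 - 1) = (z - 1)*(z + 4)*(z + 1)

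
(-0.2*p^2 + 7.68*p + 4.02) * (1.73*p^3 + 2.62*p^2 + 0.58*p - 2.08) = -0.346*p^5 + 12.7624*p^4 + 26.9602*p^3 + 15.4028*p^2 - 13.6428*p - 8.3616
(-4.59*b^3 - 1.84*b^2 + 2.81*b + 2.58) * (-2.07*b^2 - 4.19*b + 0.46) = 9.5013*b^5 + 23.0409*b^4 - 0.2185*b^3 - 17.9609*b^2 - 9.5176*b + 1.1868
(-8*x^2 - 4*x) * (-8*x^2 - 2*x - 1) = 64*x^4 + 48*x^3 + 16*x^2 + 4*x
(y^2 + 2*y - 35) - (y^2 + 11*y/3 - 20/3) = -5*y/3 - 85/3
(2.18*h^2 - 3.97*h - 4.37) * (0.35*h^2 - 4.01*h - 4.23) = 0.763*h^4 - 10.1313*h^3 + 5.1688*h^2 + 34.3168*h + 18.4851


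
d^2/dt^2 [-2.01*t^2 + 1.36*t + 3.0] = -4.02000000000000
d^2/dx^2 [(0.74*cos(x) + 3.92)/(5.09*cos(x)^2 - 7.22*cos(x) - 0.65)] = (-0.0137358722663955*cos(x)^5 - 0.310535885672129*cos(x)^4 + 0.326583072079246*cos(x)^3 + 0.255495560539547*cos(x)^2 - 0.595790884794504*cos(x) + 0.306413257053594)/(0.0944805268053421*cos(x)^6 - 0.402052693635306*cos(x)^5 + 0.534102833158447*cos(x)^4 - 0.166964715199033*cos(x)^3 - 0.068205666316894*cos(x)^2 - 0.00655653108722437*cos(x) - 0.000196756473070048)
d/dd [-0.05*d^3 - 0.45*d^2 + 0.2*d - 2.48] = -0.15*d^2 - 0.9*d + 0.2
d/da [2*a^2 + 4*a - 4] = 4*a + 4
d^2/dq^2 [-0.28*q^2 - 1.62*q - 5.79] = -0.560000000000000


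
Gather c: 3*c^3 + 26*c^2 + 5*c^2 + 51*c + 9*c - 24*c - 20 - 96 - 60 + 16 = 3*c^3 + 31*c^2 + 36*c - 160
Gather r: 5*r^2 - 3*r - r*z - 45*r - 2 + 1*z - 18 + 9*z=5*r^2 + r*(-z - 48) + 10*z - 20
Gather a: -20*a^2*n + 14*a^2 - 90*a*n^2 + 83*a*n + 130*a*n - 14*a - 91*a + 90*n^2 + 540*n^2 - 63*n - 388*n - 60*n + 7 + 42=a^2*(14 - 20*n) + a*(-90*n^2 + 213*n - 105) + 630*n^2 - 511*n + 49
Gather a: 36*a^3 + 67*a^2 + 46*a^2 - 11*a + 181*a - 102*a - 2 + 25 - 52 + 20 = 36*a^3 + 113*a^2 + 68*a - 9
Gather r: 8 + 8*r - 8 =8*r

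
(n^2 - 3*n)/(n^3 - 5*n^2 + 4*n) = (n - 3)/(n^2 - 5*n + 4)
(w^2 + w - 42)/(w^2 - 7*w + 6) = (w + 7)/(w - 1)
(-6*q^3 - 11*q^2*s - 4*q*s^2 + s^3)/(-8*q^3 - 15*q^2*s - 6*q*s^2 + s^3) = (6*q - s)/(8*q - s)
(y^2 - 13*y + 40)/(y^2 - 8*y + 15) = (y - 8)/(y - 3)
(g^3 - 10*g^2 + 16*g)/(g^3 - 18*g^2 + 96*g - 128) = g/(g - 8)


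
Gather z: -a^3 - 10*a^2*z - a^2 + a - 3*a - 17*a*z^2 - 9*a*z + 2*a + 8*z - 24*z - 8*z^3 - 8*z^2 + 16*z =-a^3 - a^2 - 8*z^3 + z^2*(-17*a - 8) + z*(-10*a^2 - 9*a)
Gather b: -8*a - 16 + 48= 32 - 8*a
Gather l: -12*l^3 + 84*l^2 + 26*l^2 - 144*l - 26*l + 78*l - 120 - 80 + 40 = -12*l^3 + 110*l^2 - 92*l - 160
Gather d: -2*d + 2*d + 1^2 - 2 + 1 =0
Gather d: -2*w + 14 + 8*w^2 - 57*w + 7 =8*w^2 - 59*w + 21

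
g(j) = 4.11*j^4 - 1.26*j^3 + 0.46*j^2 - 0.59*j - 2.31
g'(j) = 16.44*j^3 - 3.78*j^2 + 0.92*j - 0.59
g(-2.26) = 123.14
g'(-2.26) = -211.75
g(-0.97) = 3.48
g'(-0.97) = -20.04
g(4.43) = 1477.47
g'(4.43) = 1358.57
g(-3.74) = 876.38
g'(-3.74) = -916.94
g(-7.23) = 11732.59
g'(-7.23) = -6418.05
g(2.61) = 167.60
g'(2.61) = 268.36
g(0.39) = -2.45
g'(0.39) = 0.17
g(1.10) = 1.94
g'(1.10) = 17.73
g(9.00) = 26076.81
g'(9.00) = 11686.27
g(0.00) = -2.31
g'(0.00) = -0.59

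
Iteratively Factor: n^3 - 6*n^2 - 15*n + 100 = (n - 5)*(n^2 - n - 20) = (n - 5)^2*(n + 4)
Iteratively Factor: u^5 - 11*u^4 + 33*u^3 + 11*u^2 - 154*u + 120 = (u - 4)*(u^4 - 7*u^3 + 5*u^2 + 31*u - 30) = (u - 4)*(u - 1)*(u^3 - 6*u^2 - u + 30) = (u - 4)*(u - 3)*(u - 1)*(u^2 - 3*u - 10) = (u - 5)*(u - 4)*(u - 3)*(u - 1)*(u + 2)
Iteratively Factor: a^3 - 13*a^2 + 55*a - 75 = (a - 3)*(a^2 - 10*a + 25) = (a - 5)*(a - 3)*(a - 5)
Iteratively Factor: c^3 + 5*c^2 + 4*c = (c + 4)*(c^2 + c) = c*(c + 4)*(c + 1)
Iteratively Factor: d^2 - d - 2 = (d - 2)*(d + 1)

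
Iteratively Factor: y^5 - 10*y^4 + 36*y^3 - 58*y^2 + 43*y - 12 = (y - 1)*(y^4 - 9*y^3 + 27*y^2 - 31*y + 12) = (y - 3)*(y - 1)*(y^3 - 6*y^2 + 9*y - 4) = (y - 4)*(y - 3)*(y - 1)*(y^2 - 2*y + 1) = (y - 4)*(y - 3)*(y - 1)^2*(y - 1)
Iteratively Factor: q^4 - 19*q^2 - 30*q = (q + 2)*(q^3 - 2*q^2 - 15*q) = (q - 5)*(q + 2)*(q^2 + 3*q) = (q - 5)*(q + 2)*(q + 3)*(q)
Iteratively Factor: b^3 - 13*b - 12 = (b - 4)*(b^2 + 4*b + 3) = (b - 4)*(b + 3)*(b + 1)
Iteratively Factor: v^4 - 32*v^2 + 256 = (v + 4)*(v^3 - 4*v^2 - 16*v + 64) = (v + 4)^2*(v^2 - 8*v + 16) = (v - 4)*(v + 4)^2*(v - 4)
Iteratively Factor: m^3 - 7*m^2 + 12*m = (m)*(m^2 - 7*m + 12) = m*(m - 3)*(m - 4)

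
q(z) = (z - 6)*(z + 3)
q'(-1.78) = -6.56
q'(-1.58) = -6.16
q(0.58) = -19.40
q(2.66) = -18.90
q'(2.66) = 2.32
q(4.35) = -12.13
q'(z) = 2*z - 3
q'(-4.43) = -11.86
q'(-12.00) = -27.00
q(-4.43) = 14.91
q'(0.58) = -1.84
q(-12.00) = 162.00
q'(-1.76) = -6.52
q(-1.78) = -9.49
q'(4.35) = 5.70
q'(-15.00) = -33.00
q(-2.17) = -6.78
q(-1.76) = -9.62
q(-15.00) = 252.00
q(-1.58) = -10.76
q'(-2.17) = -7.34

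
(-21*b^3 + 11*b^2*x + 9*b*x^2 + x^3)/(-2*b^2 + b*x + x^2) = (21*b^2 + 10*b*x + x^2)/(2*b + x)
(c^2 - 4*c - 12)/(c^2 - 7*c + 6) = (c + 2)/(c - 1)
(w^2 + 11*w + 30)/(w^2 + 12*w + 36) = (w + 5)/(w + 6)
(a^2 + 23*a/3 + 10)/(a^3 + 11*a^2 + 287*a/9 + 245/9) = 3*(a + 6)/(3*a^2 + 28*a + 49)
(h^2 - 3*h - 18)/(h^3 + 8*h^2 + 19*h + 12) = (h - 6)/(h^2 + 5*h + 4)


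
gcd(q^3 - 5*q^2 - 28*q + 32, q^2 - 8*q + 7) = q - 1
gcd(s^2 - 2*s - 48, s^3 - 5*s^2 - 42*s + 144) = s^2 - 2*s - 48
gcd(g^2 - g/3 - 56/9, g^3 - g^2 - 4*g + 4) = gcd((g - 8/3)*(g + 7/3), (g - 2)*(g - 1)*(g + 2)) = 1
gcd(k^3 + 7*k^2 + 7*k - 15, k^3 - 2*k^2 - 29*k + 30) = k^2 + 4*k - 5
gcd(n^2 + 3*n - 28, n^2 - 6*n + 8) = n - 4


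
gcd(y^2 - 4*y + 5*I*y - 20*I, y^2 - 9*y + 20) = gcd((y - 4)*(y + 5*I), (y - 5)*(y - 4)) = y - 4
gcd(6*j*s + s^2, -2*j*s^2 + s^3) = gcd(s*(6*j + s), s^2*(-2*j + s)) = s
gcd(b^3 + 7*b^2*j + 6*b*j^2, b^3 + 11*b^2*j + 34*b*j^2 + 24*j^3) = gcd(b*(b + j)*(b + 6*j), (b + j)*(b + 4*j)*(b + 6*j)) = b^2 + 7*b*j + 6*j^2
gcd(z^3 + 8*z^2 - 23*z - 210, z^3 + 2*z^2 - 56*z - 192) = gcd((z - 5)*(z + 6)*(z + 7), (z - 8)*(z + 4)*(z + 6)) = z + 6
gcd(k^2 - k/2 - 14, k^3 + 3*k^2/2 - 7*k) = k + 7/2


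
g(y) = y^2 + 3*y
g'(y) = 2*y + 3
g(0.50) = 1.75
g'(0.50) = 4.00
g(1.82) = 8.77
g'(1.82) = 6.64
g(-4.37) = 5.99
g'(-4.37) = -5.74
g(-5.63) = 14.81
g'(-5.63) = -8.26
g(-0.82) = -1.79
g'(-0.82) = 1.36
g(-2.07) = -1.93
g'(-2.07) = -1.14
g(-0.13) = -0.37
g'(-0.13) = 2.74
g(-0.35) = -0.93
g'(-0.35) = 2.30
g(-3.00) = 0.00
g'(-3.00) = -3.00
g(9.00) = 108.00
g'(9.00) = 21.00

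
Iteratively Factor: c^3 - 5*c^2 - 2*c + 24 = (c - 4)*(c^2 - c - 6) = (c - 4)*(c - 3)*(c + 2)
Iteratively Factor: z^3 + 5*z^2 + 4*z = (z)*(z^2 + 5*z + 4) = z*(z + 1)*(z + 4)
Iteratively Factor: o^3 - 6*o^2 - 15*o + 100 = (o - 5)*(o^2 - o - 20) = (o - 5)^2*(o + 4)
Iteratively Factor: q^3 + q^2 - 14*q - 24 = (q + 2)*(q^2 - q - 12) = (q - 4)*(q + 2)*(q + 3)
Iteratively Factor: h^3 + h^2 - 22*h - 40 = (h + 4)*(h^2 - 3*h - 10) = (h - 5)*(h + 4)*(h + 2)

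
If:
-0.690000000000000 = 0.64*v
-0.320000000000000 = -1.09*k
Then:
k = 0.29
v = -1.08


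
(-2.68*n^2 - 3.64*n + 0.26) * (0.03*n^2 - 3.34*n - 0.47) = -0.0804*n^4 + 8.842*n^3 + 13.425*n^2 + 0.8424*n - 0.1222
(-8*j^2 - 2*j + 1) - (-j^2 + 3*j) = -7*j^2 - 5*j + 1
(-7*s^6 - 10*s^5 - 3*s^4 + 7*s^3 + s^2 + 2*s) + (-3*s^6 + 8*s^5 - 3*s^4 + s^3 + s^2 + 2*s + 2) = -10*s^6 - 2*s^5 - 6*s^4 + 8*s^3 + 2*s^2 + 4*s + 2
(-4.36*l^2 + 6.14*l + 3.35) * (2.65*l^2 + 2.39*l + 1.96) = -11.554*l^4 + 5.8506*l^3 + 15.0065*l^2 + 20.0409*l + 6.566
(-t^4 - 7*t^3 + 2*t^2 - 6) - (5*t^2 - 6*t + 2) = -t^4 - 7*t^3 - 3*t^2 + 6*t - 8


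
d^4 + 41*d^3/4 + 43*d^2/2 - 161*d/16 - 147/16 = (d - 3/4)*(d + 1/2)*(d + 7/2)*(d + 7)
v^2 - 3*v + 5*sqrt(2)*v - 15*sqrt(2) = (v - 3)*(v + 5*sqrt(2))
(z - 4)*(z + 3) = z^2 - z - 12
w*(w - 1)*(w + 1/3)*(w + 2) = w^4 + 4*w^3/3 - 5*w^2/3 - 2*w/3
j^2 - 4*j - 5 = (j - 5)*(j + 1)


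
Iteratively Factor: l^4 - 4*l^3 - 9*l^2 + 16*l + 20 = (l - 5)*(l^3 + l^2 - 4*l - 4) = (l - 5)*(l - 2)*(l^2 + 3*l + 2) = (l - 5)*(l - 2)*(l + 2)*(l + 1)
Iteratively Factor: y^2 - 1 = (y - 1)*(y + 1)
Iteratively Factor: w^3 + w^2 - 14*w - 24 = (w + 2)*(w^2 - w - 12) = (w - 4)*(w + 2)*(w + 3)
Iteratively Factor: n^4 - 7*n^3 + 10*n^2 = (n - 5)*(n^3 - 2*n^2) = n*(n - 5)*(n^2 - 2*n) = n^2*(n - 5)*(n - 2)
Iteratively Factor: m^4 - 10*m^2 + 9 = (m - 3)*(m^3 + 3*m^2 - m - 3) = (m - 3)*(m + 3)*(m^2 - 1) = (m - 3)*(m - 1)*(m + 3)*(m + 1)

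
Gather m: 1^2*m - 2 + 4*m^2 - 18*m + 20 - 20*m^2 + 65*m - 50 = -16*m^2 + 48*m - 32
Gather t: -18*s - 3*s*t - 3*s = -3*s*t - 21*s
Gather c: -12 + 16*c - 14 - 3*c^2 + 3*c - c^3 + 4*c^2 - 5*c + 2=-c^3 + c^2 + 14*c - 24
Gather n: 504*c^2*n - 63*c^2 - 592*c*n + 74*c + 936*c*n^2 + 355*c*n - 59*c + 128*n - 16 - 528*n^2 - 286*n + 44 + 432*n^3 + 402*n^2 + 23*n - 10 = -63*c^2 + 15*c + 432*n^3 + n^2*(936*c - 126) + n*(504*c^2 - 237*c - 135) + 18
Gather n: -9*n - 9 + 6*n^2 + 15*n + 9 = 6*n^2 + 6*n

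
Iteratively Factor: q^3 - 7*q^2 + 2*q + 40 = (q + 2)*(q^2 - 9*q + 20) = (q - 5)*(q + 2)*(q - 4)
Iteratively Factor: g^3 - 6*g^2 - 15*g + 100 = (g - 5)*(g^2 - g - 20) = (g - 5)^2*(g + 4)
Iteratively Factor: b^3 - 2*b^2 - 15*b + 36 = (b + 4)*(b^2 - 6*b + 9) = (b - 3)*(b + 4)*(b - 3)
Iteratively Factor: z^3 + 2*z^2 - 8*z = (z - 2)*(z^2 + 4*z) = (z - 2)*(z + 4)*(z)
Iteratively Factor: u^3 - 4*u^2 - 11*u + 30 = (u + 3)*(u^2 - 7*u + 10) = (u - 5)*(u + 3)*(u - 2)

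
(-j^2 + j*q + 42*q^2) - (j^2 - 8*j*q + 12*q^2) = -2*j^2 + 9*j*q + 30*q^2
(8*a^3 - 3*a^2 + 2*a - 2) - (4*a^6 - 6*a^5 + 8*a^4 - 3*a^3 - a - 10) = -4*a^6 + 6*a^5 - 8*a^4 + 11*a^3 - 3*a^2 + 3*a + 8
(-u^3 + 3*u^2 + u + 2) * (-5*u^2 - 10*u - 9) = 5*u^5 - 5*u^4 - 26*u^3 - 47*u^2 - 29*u - 18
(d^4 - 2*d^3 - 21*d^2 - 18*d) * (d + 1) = d^5 - d^4 - 23*d^3 - 39*d^2 - 18*d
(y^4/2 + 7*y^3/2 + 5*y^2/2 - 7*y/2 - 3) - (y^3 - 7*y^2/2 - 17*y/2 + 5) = y^4/2 + 5*y^3/2 + 6*y^2 + 5*y - 8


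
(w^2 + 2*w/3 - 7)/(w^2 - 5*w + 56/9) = 3*(w + 3)/(3*w - 8)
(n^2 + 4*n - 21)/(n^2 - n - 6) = (n + 7)/(n + 2)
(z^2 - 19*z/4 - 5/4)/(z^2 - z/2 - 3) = (-4*z^2 + 19*z + 5)/(2*(-2*z^2 + z + 6))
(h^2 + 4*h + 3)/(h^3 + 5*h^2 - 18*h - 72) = (h + 1)/(h^2 + 2*h - 24)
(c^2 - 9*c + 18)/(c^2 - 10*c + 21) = (c - 6)/(c - 7)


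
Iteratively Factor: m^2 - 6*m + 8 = (m - 4)*(m - 2)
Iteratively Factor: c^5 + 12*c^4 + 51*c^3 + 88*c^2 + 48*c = (c)*(c^4 + 12*c^3 + 51*c^2 + 88*c + 48) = c*(c + 1)*(c^3 + 11*c^2 + 40*c + 48) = c*(c + 1)*(c + 4)*(c^2 + 7*c + 12) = c*(c + 1)*(c + 3)*(c + 4)*(c + 4)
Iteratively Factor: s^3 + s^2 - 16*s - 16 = (s + 1)*(s^2 - 16) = (s + 1)*(s + 4)*(s - 4)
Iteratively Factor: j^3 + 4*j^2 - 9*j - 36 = (j + 3)*(j^2 + j - 12) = (j - 3)*(j + 3)*(j + 4)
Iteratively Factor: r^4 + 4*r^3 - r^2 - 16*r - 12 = (r + 1)*(r^3 + 3*r^2 - 4*r - 12) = (r + 1)*(r + 2)*(r^2 + r - 6) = (r - 2)*(r + 1)*(r + 2)*(r + 3)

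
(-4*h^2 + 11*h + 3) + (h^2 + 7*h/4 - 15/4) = -3*h^2 + 51*h/4 - 3/4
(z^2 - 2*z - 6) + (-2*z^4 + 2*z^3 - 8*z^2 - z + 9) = -2*z^4 + 2*z^3 - 7*z^2 - 3*z + 3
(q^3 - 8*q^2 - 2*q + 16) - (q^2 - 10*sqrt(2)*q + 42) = q^3 - 9*q^2 - 2*q + 10*sqrt(2)*q - 26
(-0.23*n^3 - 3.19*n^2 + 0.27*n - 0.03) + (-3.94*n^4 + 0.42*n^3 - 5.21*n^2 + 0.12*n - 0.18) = -3.94*n^4 + 0.19*n^3 - 8.4*n^2 + 0.39*n - 0.21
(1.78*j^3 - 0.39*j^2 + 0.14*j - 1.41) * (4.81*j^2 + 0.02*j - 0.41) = 8.5618*j^5 - 1.8403*j^4 - 0.0642*j^3 - 6.6194*j^2 - 0.0856*j + 0.5781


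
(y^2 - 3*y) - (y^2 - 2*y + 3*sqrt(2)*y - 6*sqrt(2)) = -3*sqrt(2)*y - y + 6*sqrt(2)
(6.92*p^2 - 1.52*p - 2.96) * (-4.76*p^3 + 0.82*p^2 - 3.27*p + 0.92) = -32.9392*p^5 + 12.9096*p^4 - 9.7852*p^3 + 8.9096*p^2 + 8.2808*p - 2.7232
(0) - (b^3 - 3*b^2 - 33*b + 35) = -b^3 + 3*b^2 + 33*b - 35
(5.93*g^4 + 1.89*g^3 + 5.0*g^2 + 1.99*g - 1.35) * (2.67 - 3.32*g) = -19.6876*g^5 + 9.5583*g^4 - 11.5537*g^3 + 6.7432*g^2 + 9.7953*g - 3.6045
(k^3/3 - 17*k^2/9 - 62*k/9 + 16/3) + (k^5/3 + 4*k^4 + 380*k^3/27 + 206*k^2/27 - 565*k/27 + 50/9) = k^5/3 + 4*k^4 + 389*k^3/27 + 155*k^2/27 - 751*k/27 + 98/9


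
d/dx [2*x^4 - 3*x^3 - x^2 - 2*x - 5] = 8*x^3 - 9*x^2 - 2*x - 2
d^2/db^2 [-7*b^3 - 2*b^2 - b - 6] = -42*b - 4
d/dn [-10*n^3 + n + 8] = 1 - 30*n^2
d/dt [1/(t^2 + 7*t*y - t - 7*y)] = (-2*t - 7*y + 1)/(t^2 + 7*t*y - t - 7*y)^2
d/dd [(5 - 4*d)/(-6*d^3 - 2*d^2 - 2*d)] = (-24*d^3 + 41*d^2 + 10*d + 5)/(2*d^2*(9*d^4 + 6*d^3 + 7*d^2 + 2*d + 1))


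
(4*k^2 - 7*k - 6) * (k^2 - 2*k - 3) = 4*k^4 - 15*k^3 - 4*k^2 + 33*k + 18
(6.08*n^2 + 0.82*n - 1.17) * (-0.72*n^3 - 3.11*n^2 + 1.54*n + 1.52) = -4.3776*n^5 - 19.4992*n^4 + 7.6554*n^3 + 14.1431*n^2 - 0.5554*n - 1.7784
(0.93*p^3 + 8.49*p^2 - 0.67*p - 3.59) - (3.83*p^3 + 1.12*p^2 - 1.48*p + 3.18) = -2.9*p^3 + 7.37*p^2 + 0.81*p - 6.77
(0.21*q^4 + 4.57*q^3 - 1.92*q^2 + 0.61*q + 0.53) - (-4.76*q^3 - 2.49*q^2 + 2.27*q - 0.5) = 0.21*q^4 + 9.33*q^3 + 0.57*q^2 - 1.66*q + 1.03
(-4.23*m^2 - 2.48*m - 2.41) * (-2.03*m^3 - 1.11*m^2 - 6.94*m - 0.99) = 8.5869*m^5 + 9.7297*m^4 + 37.0013*m^3 + 24.074*m^2 + 19.1806*m + 2.3859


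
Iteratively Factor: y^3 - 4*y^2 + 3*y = (y - 1)*(y^2 - 3*y) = y*(y - 1)*(y - 3)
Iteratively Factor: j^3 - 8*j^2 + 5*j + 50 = (j - 5)*(j^2 - 3*j - 10) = (j - 5)^2*(j + 2)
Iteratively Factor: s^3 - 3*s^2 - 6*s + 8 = (s + 2)*(s^2 - 5*s + 4) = (s - 1)*(s + 2)*(s - 4)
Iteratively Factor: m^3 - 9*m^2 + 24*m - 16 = (m - 4)*(m^2 - 5*m + 4) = (m - 4)*(m - 1)*(m - 4)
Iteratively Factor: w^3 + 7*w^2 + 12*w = (w + 3)*(w^2 + 4*w) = w*(w + 3)*(w + 4)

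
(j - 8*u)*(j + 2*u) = j^2 - 6*j*u - 16*u^2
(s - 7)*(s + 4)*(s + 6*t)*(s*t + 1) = s^4*t + 6*s^3*t^2 - 3*s^3*t + s^3 - 18*s^2*t^2 - 22*s^2*t - 3*s^2 - 168*s*t^2 - 18*s*t - 28*s - 168*t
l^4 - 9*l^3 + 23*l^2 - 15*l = l*(l - 5)*(l - 3)*(l - 1)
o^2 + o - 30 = (o - 5)*(o + 6)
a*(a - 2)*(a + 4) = a^3 + 2*a^2 - 8*a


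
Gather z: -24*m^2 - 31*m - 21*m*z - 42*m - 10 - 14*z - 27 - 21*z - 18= -24*m^2 - 73*m + z*(-21*m - 35) - 55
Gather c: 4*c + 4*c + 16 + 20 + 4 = 8*c + 40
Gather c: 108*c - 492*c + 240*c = -144*c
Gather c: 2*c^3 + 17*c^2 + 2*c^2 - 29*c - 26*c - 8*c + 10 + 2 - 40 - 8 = 2*c^3 + 19*c^2 - 63*c - 36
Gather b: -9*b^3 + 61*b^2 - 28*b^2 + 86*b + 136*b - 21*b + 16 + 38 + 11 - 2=-9*b^3 + 33*b^2 + 201*b + 63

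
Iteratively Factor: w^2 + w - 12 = (w - 3)*(w + 4)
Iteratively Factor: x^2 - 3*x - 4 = (x - 4)*(x + 1)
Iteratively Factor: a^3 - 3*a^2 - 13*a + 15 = (a - 1)*(a^2 - 2*a - 15) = (a - 5)*(a - 1)*(a + 3)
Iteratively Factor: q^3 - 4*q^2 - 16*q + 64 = (q - 4)*(q^2 - 16) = (q - 4)^2*(q + 4)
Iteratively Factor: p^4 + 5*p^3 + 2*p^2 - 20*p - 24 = (p - 2)*(p^3 + 7*p^2 + 16*p + 12) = (p - 2)*(p + 2)*(p^2 + 5*p + 6) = (p - 2)*(p + 2)*(p + 3)*(p + 2)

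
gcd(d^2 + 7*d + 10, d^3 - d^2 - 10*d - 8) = d + 2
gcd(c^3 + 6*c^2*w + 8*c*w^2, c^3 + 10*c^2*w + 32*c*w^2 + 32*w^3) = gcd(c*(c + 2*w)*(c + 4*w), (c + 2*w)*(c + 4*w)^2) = c^2 + 6*c*w + 8*w^2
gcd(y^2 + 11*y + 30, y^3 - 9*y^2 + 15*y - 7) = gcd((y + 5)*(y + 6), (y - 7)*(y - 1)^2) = 1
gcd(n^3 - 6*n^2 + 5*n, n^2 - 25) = n - 5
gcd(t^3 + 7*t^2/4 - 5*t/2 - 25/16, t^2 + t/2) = t + 1/2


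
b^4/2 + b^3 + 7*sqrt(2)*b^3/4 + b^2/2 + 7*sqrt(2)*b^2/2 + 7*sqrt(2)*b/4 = b*(b/2 + 1/2)*(b + 1)*(b + 7*sqrt(2)/2)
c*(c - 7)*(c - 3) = c^3 - 10*c^2 + 21*c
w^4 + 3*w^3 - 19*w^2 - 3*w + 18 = (w - 3)*(w - 1)*(w + 1)*(w + 6)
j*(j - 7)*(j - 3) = j^3 - 10*j^2 + 21*j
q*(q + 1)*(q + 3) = q^3 + 4*q^2 + 3*q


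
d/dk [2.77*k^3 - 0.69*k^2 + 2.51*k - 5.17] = 8.31*k^2 - 1.38*k + 2.51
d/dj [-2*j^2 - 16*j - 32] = -4*j - 16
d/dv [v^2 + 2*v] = 2*v + 2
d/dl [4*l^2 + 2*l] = 8*l + 2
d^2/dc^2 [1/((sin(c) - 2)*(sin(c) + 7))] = (-4*sin(c)^4 - 15*sin(c)^3 - 75*sin(c)^2 - 40*sin(c) + 78)/((sin(c) - 2)^3*(sin(c) + 7)^3)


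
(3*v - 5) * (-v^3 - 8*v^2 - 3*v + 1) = -3*v^4 - 19*v^3 + 31*v^2 + 18*v - 5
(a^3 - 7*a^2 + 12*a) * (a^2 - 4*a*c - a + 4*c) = a^5 - 4*a^4*c - 8*a^4 + 32*a^3*c + 19*a^3 - 76*a^2*c - 12*a^2 + 48*a*c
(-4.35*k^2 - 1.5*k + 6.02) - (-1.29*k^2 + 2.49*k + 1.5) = -3.06*k^2 - 3.99*k + 4.52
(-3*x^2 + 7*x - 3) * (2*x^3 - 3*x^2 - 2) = -6*x^5 + 23*x^4 - 27*x^3 + 15*x^2 - 14*x + 6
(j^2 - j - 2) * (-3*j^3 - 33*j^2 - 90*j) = -3*j^5 - 30*j^4 - 51*j^3 + 156*j^2 + 180*j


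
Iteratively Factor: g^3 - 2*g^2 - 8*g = (g + 2)*(g^2 - 4*g) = g*(g + 2)*(g - 4)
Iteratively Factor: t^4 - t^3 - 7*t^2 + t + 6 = (t + 2)*(t^3 - 3*t^2 - t + 3) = (t - 1)*(t + 2)*(t^2 - 2*t - 3) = (t - 3)*(t - 1)*(t + 2)*(t + 1)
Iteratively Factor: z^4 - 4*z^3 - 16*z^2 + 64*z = (z - 4)*(z^3 - 16*z) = z*(z - 4)*(z^2 - 16) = z*(z - 4)^2*(z + 4)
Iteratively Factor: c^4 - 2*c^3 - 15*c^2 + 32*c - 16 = (c - 1)*(c^3 - c^2 - 16*c + 16) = (c - 1)*(c + 4)*(c^2 - 5*c + 4) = (c - 1)^2*(c + 4)*(c - 4)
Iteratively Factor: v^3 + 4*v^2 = (v)*(v^2 + 4*v) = v*(v + 4)*(v)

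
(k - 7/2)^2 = k^2 - 7*k + 49/4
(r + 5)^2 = r^2 + 10*r + 25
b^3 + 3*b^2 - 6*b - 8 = (b - 2)*(b + 1)*(b + 4)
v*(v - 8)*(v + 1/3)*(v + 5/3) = v^4 - 6*v^3 - 139*v^2/9 - 40*v/9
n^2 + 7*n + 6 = (n + 1)*(n + 6)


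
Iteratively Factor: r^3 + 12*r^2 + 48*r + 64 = (r + 4)*(r^2 + 8*r + 16) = (r + 4)^2*(r + 4)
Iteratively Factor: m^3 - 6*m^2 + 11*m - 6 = (m - 2)*(m^2 - 4*m + 3) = (m - 3)*(m - 2)*(m - 1)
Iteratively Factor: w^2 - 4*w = (w)*(w - 4)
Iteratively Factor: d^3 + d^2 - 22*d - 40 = (d + 4)*(d^2 - 3*d - 10) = (d + 2)*(d + 4)*(d - 5)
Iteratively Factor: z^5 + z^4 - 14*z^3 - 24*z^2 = (z)*(z^4 + z^3 - 14*z^2 - 24*z) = z*(z + 3)*(z^3 - 2*z^2 - 8*z) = z*(z - 4)*(z + 3)*(z^2 + 2*z) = z*(z - 4)*(z + 2)*(z + 3)*(z)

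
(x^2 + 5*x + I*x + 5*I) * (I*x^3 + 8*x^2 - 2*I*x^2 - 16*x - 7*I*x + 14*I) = I*x^5 + 7*x^4 + 3*I*x^4 + 21*x^3 - 9*I*x^3 - 63*x^2 + 3*I*x^2 + 21*x - 10*I*x - 70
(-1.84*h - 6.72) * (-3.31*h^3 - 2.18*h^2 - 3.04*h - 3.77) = 6.0904*h^4 + 26.2544*h^3 + 20.2432*h^2 + 27.3656*h + 25.3344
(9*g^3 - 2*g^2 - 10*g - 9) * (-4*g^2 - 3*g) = -36*g^5 - 19*g^4 + 46*g^3 + 66*g^2 + 27*g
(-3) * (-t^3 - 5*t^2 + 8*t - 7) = 3*t^3 + 15*t^2 - 24*t + 21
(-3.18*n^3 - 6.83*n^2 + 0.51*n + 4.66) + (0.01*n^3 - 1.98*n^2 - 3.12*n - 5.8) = -3.17*n^3 - 8.81*n^2 - 2.61*n - 1.14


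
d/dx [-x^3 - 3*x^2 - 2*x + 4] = -3*x^2 - 6*x - 2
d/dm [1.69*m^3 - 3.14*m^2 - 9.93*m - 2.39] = 5.07*m^2 - 6.28*m - 9.93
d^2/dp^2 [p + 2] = 0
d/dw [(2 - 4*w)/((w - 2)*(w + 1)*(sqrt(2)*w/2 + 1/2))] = 4*(sqrt(2)*(w - 2)*(w + 1)*(2*w - 1) - 2*(w - 2)*(w + 1)*(sqrt(2)*w + 1) + (w - 2)*(2*w - 1)*(sqrt(2)*w + 1) + (w + 1)*(2*w - 1)*(sqrt(2)*w + 1))/((w - 2)^2*(w + 1)^2*(sqrt(2)*w + 1)^2)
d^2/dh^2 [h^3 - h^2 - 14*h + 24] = 6*h - 2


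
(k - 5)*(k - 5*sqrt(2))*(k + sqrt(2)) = k^3 - 4*sqrt(2)*k^2 - 5*k^2 - 10*k + 20*sqrt(2)*k + 50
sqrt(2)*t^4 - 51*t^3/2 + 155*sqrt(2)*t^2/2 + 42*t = t*(t - 7*sqrt(2))*(t - 6*sqrt(2))*(sqrt(2)*t + 1/2)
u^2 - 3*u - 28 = (u - 7)*(u + 4)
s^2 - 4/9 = (s - 2/3)*(s + 2/3)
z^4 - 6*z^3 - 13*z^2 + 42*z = z*(z - 7)*(z - 2)*(z + 3)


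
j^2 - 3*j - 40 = (j - 8)*(j + 5)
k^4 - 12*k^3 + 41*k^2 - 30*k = k*(k - 6)*(k - 5)*(k - 1)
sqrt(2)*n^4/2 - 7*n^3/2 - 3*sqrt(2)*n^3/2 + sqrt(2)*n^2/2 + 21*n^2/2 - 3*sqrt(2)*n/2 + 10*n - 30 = (n - 3)*(n - 5*sqrt(2)/2)*(n - 2*sqrt(2))*(sqrt(2)*n/2 + 1)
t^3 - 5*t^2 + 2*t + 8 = (t - 4)*(t - 2)*(t + 1)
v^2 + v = v*(v + 1)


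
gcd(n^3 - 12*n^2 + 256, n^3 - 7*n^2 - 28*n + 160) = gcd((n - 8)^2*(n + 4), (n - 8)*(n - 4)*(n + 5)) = n - 8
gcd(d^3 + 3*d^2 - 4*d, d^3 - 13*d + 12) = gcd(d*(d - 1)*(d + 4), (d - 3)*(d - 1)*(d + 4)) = d^2 + 3*d - 4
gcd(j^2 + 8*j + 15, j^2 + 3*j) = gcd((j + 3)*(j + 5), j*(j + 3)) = j + 3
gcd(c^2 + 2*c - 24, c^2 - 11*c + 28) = c - 4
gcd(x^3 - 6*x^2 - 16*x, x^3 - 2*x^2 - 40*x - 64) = x^2 - 6*x - 16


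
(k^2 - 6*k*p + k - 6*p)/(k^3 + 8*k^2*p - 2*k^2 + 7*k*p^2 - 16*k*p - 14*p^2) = (k^2 - 6*k*p + k - 6*p)/(k^3 + 8*k^2*p - 2*k^2 + 7*k*p^2 - 16*k*p - 14*p^2)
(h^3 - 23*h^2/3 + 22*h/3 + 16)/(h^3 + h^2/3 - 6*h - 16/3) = (h - 6)/(h + 2)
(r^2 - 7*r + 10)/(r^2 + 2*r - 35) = (r - 2)/(r + 7)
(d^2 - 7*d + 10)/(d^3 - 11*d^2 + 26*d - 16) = (d - 5)/(d^2 - 9*d + 8)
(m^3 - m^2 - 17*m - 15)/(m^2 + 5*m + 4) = (m^2 - 2*m - 15)/(m + 4)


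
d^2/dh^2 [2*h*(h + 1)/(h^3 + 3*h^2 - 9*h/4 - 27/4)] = 32*(8*h^6 + 24*h^5 + 126*h^4 + 522*h^3 + 810*h^2 + 486*h + 243)/(64*h^9 + 576*h^8 + 1296*h^7 - 2160*h^6 - 10692*h^5 - 2916*h^4 + 25515*h^3 + 19683*h^2 - 19683*h - 19683)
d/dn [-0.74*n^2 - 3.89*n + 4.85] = -1.48*n - 3.89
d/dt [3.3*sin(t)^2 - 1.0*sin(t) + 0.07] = (6.6*sin(t) - 1.0)*cos(t)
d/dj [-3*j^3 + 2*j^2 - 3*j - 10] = -9*j^2 + 4*j - 3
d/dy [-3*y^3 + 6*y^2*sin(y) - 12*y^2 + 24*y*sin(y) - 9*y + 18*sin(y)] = 6*y^2*cos(y) - 9*y^2 + 12*y*sin(y) + 24*y*cos(y) - 24*y + 24*sin(y) + 18*cos(y) - 9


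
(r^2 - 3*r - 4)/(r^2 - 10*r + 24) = (r + 1)/(r - 6)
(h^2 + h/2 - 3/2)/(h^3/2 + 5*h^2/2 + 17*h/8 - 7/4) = 4*(2*h^2 + h - 3)/(4*h^3 + 20*h^2 + 17*h - 14)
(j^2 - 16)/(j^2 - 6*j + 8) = (j + 4)/(j - 2)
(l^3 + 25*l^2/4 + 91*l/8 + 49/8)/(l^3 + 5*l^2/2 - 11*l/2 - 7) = (l + 7/4)/(l - 2)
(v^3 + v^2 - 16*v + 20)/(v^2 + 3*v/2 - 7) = 2*(v^2 + 3*v - 10)/(2*v + 7)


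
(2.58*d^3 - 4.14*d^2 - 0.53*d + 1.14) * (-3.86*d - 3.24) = -9.9588*d^4 + 7.6212*d^3 + 15.4594*d^2 - 2.6832*d - 3.6936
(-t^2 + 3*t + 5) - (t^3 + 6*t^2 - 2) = -t^3 - 7*t^2 + 3*t + 7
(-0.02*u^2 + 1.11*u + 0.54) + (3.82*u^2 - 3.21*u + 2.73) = 3.8*u^2 - 2.1*u + 3.27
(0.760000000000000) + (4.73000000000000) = 5.49000000000000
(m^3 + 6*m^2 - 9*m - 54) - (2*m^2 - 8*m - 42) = m^3 + 4*m^2 - m - 12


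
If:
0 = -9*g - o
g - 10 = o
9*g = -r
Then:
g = 1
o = -9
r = -9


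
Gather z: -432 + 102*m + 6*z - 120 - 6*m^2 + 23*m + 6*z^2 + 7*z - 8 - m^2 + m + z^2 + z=-7*m^2 + 126*m + 7*z^2 + 14*z - 560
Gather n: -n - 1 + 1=-n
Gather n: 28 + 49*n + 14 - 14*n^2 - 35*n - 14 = -14*n^2 + 14*n + 28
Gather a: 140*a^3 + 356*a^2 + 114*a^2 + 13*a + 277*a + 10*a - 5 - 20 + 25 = 140*a^3 + 470*a^2 + 300*a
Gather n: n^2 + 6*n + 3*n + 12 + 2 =n^2 + 9*n + 14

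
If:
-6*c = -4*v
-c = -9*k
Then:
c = 2*v/3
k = 2*v/27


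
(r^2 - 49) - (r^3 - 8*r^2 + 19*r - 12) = -r^3 + 9*r^2 - 19*r - 37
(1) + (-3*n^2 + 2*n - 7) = -3*n^2 + 2*n - 6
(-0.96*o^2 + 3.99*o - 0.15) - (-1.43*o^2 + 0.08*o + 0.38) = 0.47*o^2 + 3.91*o - 0.53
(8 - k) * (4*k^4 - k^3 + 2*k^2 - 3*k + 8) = -4*k^5 + 33*k^4 - 10*k^3 + 19*k^2 - 32*k + 64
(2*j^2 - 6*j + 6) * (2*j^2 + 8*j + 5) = 4*j^4 + 4*j^3 - 26*j^2 + 18*j + 30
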